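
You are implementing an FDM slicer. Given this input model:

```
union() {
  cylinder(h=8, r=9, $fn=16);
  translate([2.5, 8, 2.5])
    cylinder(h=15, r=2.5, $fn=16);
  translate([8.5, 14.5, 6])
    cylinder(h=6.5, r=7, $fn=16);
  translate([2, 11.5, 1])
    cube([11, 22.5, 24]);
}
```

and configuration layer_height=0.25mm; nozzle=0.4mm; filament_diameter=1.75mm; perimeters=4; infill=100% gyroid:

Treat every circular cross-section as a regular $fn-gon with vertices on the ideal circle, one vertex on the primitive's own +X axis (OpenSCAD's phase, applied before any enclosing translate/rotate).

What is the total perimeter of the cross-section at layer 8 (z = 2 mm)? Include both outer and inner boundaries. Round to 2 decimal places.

123.19 mm

At z = 2 mm: the cylinder: section is a regular 16-gon, circumradius r=9 (perimeter = 2·16·9.000·sin(180°/16) = 56.19 mm); the cylinder at (2.5, 8) is absent (z outside [2.5, 17.5]); the cylinder at (8.5, 14.5) is absent (z outside [6, 12.5]); the cube at (2, 11.5) (footprint 11×22.5) is included at this height (perimeter 67.00 mm); Combining (union): the 2 present regions are separate (no shared area or edge), so areas and boundary lengths simply add and each stays a separate island — boundary = 123.19 mm. Overall, the cross-section has 2 separate islands. Total boundary length (outer) = 123.19 mm.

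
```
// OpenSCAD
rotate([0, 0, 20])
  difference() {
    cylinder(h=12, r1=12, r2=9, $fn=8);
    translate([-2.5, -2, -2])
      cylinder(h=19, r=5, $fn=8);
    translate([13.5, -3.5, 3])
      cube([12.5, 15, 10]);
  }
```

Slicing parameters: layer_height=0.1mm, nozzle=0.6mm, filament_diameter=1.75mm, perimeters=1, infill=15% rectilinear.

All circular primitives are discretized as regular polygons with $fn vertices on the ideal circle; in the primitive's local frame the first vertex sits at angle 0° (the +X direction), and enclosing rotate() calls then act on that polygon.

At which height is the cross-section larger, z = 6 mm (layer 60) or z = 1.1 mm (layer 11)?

Layer 60 (z = 6): the cone: at t=0.500 of its height the radius interpolates to r₁+(r₂−r₁)t = 10.500, giving a regular 8-gon of that circumradius (area = (8/2)·10.500²·sin(360°/8) = 311.83 mm²); the cylinder at (-2.5, -2): section is a regular 8-gon, circumradius r=5 (area = (8/2)·5.000²·sin(360°/8) = 70.71 mm²); the cube at (13.5, -3.5) (footprint 12.5×15) is included at this height (area 187.50 mm²); After the difference (first − rest): starting from the cone (311.83 mm²), the r=5 cylinder at (-2.5, -2) lies wholly inside it (removes its full 70.71 mm² and its 30.61 mm outline becomes a hole wall); the 12.5×15 cube at (13.5, -3.5) misses the remaining region (no effect) — area = 241.12 mm²; (rotated 20° about Z; rotation is an isometry so areas/perimeters/island counts are preserved). So its area = 241.12 mm². Layer 11 (z = 1.1): the cone (r1=12→r2=9) has section circumradius 11.725 here — a regular 8-gon (area = (8/2)·11.725²·sin(360°/8) = 388.84 mm²); the r=5 cylinder at (-2.5, -2) contributes a regular 8-gon of circumradius 5 (area = (8/2)·5.000²·sin(360°/8) = 70.71 mm²); the cube at (13.5, -3.5) does not reach this height (z outside [3, 13]); Taking the first minus the rest: starting from the cone (388.84 mm²), the r=5 cylinder at (-2.5, -2) lies wholly inside it (removes its full 70.71 mm² and its 30.61 mm outline becomes a hole wall) — area = 318.13 mm²; (rotated 20° about Z; rotation is an isometry so areas/perimeters/island counts are preserved). So its area = 318.13 mm². Layer 11 is larger (318.13 vs 241.12 mm²).

layer 11 (z = 1.1 mm)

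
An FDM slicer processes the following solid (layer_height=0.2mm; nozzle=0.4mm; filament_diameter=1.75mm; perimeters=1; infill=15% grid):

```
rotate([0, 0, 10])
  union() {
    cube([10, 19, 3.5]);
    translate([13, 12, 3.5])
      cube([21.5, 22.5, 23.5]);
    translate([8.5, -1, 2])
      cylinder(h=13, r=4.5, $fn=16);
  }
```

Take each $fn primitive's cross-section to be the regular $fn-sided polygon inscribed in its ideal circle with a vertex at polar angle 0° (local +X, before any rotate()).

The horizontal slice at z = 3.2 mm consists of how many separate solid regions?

At z = 3.2 mm: the cube is present — its section is the full 10×19 rectangle; the cube at (13, 12) does not reach this height (z outside [3.5, 27]); the r=4.5 cylinder at (8.5, -1) contributes a regular 16-gon of circumradius 4.5; Combining (union): the regions partially overlap (shared area 16.12 mm²), so overlapping operands fuse into one piece — 1 connected region; (rotated 10° about Z; rotation is an isometry so areas/perimeters/island counts are preserved). The result has 1 disconnected region.

1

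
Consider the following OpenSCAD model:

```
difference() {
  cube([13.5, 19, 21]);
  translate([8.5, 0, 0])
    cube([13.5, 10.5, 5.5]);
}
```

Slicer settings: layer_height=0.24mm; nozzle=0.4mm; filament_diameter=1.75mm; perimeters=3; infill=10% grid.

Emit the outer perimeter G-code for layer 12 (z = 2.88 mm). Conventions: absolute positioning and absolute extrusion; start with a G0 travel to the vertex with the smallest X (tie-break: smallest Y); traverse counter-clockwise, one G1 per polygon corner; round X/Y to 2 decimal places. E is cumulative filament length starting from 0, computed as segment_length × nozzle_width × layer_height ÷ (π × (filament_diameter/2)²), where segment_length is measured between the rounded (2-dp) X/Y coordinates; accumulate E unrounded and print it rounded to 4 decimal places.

G0 X0.00 Y0.00 Z2.88
G1 X8.50 Y0.00 E0.3393
G1 X8.50 Y10.50 E0.7583
G1 X13.50 Y10.50 E0.9579
G1 X13.50 Y19.00 E1.2971
G1 X0.00 Y19.00 E1.8360
G1 X0.00 Y0.00 E2.5943

At z = 2.88 mm: the cube (footprint 13.5×19) is included at this height; the cube at (8.5, 0) is present — its section is the full 13.5×10.5 rectangle; Taking the first minus the rest: starting from the 13.5×19 cube, the 13.5×10.5 cube at (8.5, 0) partially overlaps it — only the 52.50 mm² overlap (of its 141.75 mm²) is removed, clipping the outline — 1 connected region. The outline is a single polygon with 6 vertices. Extrusion per mm of travel: 0.4 × 0.24 / (π × 0.875²) = 0.039912. Accumulating E over each segment gives final E = 2.5943.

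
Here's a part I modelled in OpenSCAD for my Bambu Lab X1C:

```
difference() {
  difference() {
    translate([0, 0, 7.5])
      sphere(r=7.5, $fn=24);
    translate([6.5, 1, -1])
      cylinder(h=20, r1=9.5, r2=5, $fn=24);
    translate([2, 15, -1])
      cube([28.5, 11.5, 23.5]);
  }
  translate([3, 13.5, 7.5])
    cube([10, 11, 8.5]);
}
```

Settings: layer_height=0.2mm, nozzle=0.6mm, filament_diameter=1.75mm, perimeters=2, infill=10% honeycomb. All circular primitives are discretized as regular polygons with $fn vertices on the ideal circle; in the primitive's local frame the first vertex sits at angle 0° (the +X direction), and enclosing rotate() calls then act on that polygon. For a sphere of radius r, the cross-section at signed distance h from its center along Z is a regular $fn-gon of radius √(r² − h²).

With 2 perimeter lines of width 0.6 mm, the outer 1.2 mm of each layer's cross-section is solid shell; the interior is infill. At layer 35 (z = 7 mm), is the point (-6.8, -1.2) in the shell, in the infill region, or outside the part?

shell

At z = 7 mm: the r=7.5 sphere slices to a regular 24-gon of circumradius 7.483 (√(r²−h²) with h=0.5 from center); the cone at (6.5, 1) (r1=9.5→r2=5) has section circumradius 7.700 here — a regular 24-gon; the cube at (2, 15) is present — its section is the full 28.5×11.5 rectangle; Subtracting the remaining from the first: starting from the r=7.5 sphere, the cone at (6.5, 1) partially overlaps it — only the 82.91 mm² overlap (of its 184.14 mm²) is removed, clipping the outline; the 28.5×11.5 cube at (2, 15) misses the remaining region (no effect) — 1 connected region; the cube at (3, 13.5) does not reach this height (z outside [7.5, 16]); After the difference (first − rest): none of the subtracted shapes is present at this height, so the result so far is unchanged — 1 connected region. Overall, the cross-section is a single solid region. The nearest boundary edge runs (-7.23, -1.94)→(-7.48, 0.00); distance from the point to it = 0.52 mm. The point is inside the cross-section, 0.52 mm from the nearest boundary — within the 1.2 mm shell band (2 × 0.6).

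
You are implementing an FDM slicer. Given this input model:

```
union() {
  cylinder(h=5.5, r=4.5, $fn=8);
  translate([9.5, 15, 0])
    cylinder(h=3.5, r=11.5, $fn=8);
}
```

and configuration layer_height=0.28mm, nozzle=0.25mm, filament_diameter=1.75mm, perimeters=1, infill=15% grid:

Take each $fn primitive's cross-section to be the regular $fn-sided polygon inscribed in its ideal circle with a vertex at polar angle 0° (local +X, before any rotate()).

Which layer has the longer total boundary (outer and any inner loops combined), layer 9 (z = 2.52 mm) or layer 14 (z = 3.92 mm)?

Layer 9 (z = 2.52): the cylinder: section is a regular 8-gon, circumradius r=4.5 (perimeter = 2·8·4.500·sin(180°/8) = 27.55 mm); the r=11.5 cylinder at (9.5, 15) gives a regular 8-gon of circumradius 11.5 (constant along its height) (perimeter = 2·8·11.500·sin(180°/8) = 70.41 mm); Merging all regions: the 2 present regions are separate (no shared area or edge), so areas and boundary lengths simply add and each stays a separate island — boundary = 97.97 mm. So its perimeter = 97.97 mm. Layer 14 (z = 3.92): the r=4.5 cylinder gives a regular 8-gon of circumradius 4.5 (constant along its height) (perimeter = 2·8·4.500·sin(180°/8) = 27.55 mm); the cylinder at (9.5, 15) does not reach this height (z outside [0, 3.5]); Combining (union): only the r=4.5 cylinder is present, so the union is just that shape — boundary = 27.55 mm. So its perimeter = 27.55 mm. Layer 9 is larger (97.97 vs 27.55 mm).

layer 9 (z = 2.52 mm)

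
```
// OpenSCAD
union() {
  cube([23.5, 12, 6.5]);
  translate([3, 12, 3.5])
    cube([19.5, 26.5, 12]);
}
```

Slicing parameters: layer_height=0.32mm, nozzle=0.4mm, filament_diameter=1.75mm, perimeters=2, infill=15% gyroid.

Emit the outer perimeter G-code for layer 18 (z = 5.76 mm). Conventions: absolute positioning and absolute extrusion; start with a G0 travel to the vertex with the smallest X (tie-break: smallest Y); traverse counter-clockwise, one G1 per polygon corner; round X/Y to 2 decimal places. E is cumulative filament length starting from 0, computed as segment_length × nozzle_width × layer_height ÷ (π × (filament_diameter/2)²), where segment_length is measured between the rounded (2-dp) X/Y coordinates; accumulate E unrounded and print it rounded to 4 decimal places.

At z = 5.76 mm: the cube (footprint 23.5×12) is included at this height; the cube at (3, 12) is present — its section is the full 19.5×26.5 rectangle; Taking the union: the 2 present regions share edge segments without overlapping in area, so areas simply add but the touching pieces fuse into one outline (the shared edge portions become interior and drop out of the boundary) — 1 connected region. The outline is a single polygon with 8 vertices. Extrusion per mm of travel: 0.4 × 0.32 / (π × 0.875²) = 0.053216. Accumulating E over each segment gives final E = 6.5988.

G0 X0.00 Y0.00 Z5.76
G1 X23.50 Y0.00 E1.2506
G1 X23.50 Y12.00 E1.8892
G1 X22.50 Y12.00 E1.9424
G1 X22.50 Y38.50 E3.3526
G1 X3.00 Y38.50 E4.3903
G1 X3.00 Y12.00 E5.8006
G1 X0.00 Y12.00 E5.9602
G1 X0.00 Y0.00 E6.5988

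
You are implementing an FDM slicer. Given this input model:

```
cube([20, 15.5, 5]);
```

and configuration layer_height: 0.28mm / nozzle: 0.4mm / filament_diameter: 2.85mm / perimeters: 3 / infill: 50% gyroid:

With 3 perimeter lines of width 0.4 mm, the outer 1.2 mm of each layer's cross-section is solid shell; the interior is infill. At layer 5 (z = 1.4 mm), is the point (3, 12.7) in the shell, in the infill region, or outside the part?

At z = 1.4 mm: the 20×15.5 cube contributes its full rectangle. Overall, the cross-section is a single solid region. The nearest boundary edge runs (20.00, 15.50)→(0.00, 15.50); distance from the point to it = 2.80 mm. The point is inside the cross-section and 2.80 mm from the nearest boundary — more than the 1.2 mm shell width (3 × 0.4), so it's in the infill interior.

infill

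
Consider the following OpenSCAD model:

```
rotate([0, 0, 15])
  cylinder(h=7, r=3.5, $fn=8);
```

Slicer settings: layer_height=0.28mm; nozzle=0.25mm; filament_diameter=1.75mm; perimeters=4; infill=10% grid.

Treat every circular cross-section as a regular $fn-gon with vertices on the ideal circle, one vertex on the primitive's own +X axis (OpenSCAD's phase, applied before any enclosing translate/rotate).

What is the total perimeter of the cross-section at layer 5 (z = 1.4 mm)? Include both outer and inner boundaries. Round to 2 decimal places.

At z = 1.4 mm: the cylinder: section is a regular 8-gon, circumradius r=3.5 (perimeter = 2·8·3.500·sin(180°/8) = 21.43 mm); (whole slice rotated 15° about Z — lengths, areas and connectivity unchanged). Overall, the cross-section is a single solid region. Total boundary length (outer) = 21.43 mm.

21.43 mm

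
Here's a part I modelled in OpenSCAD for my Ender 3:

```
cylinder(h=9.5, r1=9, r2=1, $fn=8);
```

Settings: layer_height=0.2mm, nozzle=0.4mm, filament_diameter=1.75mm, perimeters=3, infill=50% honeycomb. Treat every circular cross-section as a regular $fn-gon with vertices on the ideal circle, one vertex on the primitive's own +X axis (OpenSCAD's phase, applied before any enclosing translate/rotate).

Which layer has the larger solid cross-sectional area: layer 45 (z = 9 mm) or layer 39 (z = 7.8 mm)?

Layer 45 (z = 9): the cone: at t=0.947 of its height the radius interpolates to r₁+(r₂−r₁)t = 1.421, giving a regular 8-gon of that circumradius (area = (8/2)·1.421²·sin(360°/8) = 5.71 mm²). So its area = 5.71 mm². Layer 39 (z = 7.8): the cone: at t=0.821 of its height the radius interpolates to r₁+(r₂−r₁)t = 2.432, giving a regular 8-gon of that circumradius (area = (8/2)·2.432²·sin(360°/8) = 16.72 mm²). So its area = 16.72 mm². Layer 39 is larger (16.72 vs 5.71 mm²).

layer 39 (z = 7.8 mm)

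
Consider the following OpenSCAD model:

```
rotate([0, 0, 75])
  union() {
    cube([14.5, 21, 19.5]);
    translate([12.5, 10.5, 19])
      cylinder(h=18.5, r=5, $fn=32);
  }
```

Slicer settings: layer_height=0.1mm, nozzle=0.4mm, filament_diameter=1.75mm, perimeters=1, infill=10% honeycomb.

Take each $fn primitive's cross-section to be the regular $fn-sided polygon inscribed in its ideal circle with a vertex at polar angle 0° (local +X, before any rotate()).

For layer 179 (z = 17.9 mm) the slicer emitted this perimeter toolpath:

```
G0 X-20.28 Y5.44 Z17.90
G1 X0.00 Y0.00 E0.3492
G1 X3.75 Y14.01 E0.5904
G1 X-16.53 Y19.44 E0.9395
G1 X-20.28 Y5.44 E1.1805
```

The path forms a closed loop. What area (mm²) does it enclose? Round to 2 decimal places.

Apply the shoelace formula to the sequence of (X, Y) vertices; enclosed area = 304.40 mm².

304.40 mm²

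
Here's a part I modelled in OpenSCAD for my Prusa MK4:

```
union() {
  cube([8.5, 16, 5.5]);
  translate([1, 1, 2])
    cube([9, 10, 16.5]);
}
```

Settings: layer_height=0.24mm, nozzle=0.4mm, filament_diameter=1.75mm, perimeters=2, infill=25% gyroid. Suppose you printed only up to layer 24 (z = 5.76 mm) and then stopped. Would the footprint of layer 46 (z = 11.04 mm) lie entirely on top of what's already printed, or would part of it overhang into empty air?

entirely on top

Compare the two slices. At z = 5.76: the cube is not intersected at this z (z outside [0, 5.5]); the cube at (1, 1) is present — its section is the full 9×10 rectangle (area 90.00 mm²); Taking the union: only the 9×10 cube at (1, 1) is present, so the union is just that shape — area = 90.00 mm². At z = 11.04: the cube is not intersected at this z (z outside [0, 5.5]); the cube at (1, 1) is present — its section is the full 9×10 rectangle (area 90.00 mm²); Combining (union): only the 9×10 cube at (1, 1) is present, so the union is just that shape — area = 90.00 mm². Checking containment: the cross-section at z = 11.04 is a subset of the cross-section at z = 5.76.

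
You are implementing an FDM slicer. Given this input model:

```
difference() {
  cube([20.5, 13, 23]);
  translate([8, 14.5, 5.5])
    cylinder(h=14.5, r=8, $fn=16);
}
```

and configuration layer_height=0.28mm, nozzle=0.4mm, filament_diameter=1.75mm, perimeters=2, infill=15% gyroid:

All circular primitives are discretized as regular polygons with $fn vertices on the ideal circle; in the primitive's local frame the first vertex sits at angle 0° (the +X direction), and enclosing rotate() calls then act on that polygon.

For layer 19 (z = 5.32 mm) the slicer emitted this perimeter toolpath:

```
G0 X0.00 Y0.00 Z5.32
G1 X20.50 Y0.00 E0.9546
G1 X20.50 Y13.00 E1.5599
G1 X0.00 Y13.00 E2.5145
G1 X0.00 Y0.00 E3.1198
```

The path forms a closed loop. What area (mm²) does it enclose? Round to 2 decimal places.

266.50 mm²

Apply the shoelace formula to the sequence of (X, Y) vertices; enclosed area = 266.50 mm².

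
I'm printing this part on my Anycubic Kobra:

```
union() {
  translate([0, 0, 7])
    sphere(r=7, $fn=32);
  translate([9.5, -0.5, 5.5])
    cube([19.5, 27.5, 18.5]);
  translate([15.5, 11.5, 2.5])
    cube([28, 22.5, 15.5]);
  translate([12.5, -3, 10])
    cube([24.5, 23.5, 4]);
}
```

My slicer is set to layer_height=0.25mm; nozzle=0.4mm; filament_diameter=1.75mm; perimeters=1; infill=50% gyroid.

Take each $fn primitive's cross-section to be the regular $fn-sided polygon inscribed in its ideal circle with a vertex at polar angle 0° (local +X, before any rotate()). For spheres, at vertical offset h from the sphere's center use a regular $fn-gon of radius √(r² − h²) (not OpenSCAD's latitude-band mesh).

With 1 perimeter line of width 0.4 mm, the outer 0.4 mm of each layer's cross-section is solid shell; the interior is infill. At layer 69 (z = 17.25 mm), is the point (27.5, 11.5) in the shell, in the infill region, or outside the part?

infill

At z = 17.25 mm: the sphere does not reach this height (|z−center|=10.250 > r=7); the cube at (9.5, -0.5) is present — its section is the full 19.5×27.5 rectangle; the 28×22.5 cube at (15.5, 11.5) contributes its full rectangle; the cube at (12.5, -3) is not intersected at this z (z outside [10, 14]); Combining (union): the regions partially overlap (shared area 209.25 mm²), so overlapping operands fuse into one piece — 1 connected region. Overall, the cross-section is a single solid region. The nearest boundary edge runs (43.50, 11.50)→(29.00, 11.50); distance from the point to it = 1.50 mm. The point is inside the cross-section and 1.50 mm from the nearest boundary — more than the 0.4 mm shell width (1 × 0.4), so it's in the infill interior.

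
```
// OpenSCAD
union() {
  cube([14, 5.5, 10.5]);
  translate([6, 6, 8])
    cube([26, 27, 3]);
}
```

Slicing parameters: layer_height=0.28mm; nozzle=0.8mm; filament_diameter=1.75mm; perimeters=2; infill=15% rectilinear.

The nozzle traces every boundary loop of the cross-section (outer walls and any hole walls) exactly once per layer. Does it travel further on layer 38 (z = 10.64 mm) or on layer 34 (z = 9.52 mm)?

layer 34 (z = 9.52 mm)

Layer 38 (z = 10.64): the cube is not intersected at this z (z outside [0, 10.5]); the cube at (6, 6) (footprint 26×27) is included at this height (perimeter 106.00 mm); Combining (union): only the 26×27 cube at (6, 6) is present, so the union is just that shape — boundary = 106.00 mm. So its perimeter = 106.00 mm. Layer 34 (z = 9.52): the 14×5.5 cube contributes its full rectangle (perimeter 39.00 mm); the cube at (6, 6) (footprint 26×27) is included at this height (perimeter 106.00 mm); Combining (union): the 2 present regions are separate (no shared area or edge), so areas and boundary lengths simply add and each stays a separate island — boundary = 145.00 mm. So its perimeter = 145.00 mm. Layer 34 is larger (145.00 vs 106.00 mm).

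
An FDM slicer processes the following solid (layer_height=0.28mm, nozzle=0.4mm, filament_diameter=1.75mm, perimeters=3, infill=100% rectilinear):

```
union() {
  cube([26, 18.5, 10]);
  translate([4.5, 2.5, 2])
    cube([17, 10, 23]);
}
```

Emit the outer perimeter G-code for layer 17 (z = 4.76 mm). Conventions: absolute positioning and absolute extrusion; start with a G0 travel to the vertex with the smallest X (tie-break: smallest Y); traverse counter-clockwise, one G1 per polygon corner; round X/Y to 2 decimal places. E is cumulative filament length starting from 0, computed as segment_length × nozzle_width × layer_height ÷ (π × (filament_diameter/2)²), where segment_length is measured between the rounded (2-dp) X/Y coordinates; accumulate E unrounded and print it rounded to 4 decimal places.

G0 X0.00 Y0.00 Z4.76
G1 X26.00 Y0.00 E1.2107
G1 X26.00 Y18.50 E2.0721
G1 X0.00 Y18.50 E3.2828
G1 X0.00 Y0.00 E4.1442

At z = 4.76 mm: the 26×18.5 cube contributes its full rectangle; the 17×10 cube at (4.5, 2.5) contributes its full rectangle; Merging all regions: the 17×10 cube at (4.5, 2.5) lies entirely inside the 26×18.5 cube, so the union is just the 26×18.5 cube — 1 connected region. The outline is a single polygon with 4 vertices. Extrusion per mm of travel: 0.4 × 0.28 / (π × 0.875²) = 0.046564. Accumulating E over each segment gives final E = 4.1442.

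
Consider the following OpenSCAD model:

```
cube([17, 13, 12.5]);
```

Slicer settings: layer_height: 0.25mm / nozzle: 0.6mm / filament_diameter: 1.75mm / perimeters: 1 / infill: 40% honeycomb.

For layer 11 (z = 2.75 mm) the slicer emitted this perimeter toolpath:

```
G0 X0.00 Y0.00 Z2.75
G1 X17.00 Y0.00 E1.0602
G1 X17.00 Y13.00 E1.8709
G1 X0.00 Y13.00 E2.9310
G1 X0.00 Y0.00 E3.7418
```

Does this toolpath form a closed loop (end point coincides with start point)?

yes

Start point (G0): (0.00, 0.00). End point (last G1): the path returns to the start — closed.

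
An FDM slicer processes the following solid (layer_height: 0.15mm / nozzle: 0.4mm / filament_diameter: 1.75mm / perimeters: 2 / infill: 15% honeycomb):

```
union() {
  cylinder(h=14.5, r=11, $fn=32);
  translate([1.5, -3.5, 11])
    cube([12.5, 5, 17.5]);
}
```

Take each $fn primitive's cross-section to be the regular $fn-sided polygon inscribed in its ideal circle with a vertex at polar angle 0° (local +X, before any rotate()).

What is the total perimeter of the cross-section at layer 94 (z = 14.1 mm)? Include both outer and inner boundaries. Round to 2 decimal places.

At z = 14.1 mm: the r=11 cylinder contributes a regular 32-gon of circumradius 11 (perimeter = 2·32·11.000·sin(180°/32) = 69.00 mm); the 12.5×5 cube at (1.5, -3.5) contributes its full rectangle (perimeter 35.00 mm); Merging all regions: the regions partially overlap (shared area 46.60 mm²), so the edge portions inside another operand are dropped and the merged outline is re-measured after clipping — boundary = 75.70 mm. Overall, the cross-section is a single solid region. Total boundary length (outer) = 75.70 mm.

75.70 mm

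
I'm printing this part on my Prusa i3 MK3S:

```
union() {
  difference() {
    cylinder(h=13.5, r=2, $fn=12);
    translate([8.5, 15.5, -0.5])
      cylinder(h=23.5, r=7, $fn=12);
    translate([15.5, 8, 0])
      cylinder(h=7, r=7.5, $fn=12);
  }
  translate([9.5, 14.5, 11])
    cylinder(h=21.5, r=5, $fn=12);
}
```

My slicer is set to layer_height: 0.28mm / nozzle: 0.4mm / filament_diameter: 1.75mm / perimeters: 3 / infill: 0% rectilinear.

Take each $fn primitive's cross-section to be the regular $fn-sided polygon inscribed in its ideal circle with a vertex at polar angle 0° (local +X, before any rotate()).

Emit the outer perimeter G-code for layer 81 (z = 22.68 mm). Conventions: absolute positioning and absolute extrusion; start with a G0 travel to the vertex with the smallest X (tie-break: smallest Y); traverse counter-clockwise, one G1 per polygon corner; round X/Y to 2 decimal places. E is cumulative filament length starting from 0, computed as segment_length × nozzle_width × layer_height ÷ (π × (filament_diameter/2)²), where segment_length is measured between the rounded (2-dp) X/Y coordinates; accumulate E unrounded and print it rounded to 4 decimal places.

At z = 22.68 mm: the cylinder does not reach this height (z outside [0, 13.5]); the r=7 cylinder at (8.5, 15.5) gives a regular 12-gon of circumradius 7 (constant along its height); the cylinder at (15.5, 8) is absent (z outside [0, 7]); After the difference (first − rest): the first operand is absent here, so nothing remains; the r=5 cylinder at (9.5, 14.5) gives a regular 12-gon of circumradius 5 (constant along its height); Taking the union: only the r=5 cylinder at (9.5, 14.5) is present, so the union is just that shape — 1 connected region. The outline is a single polygon with 12 vertices. Extrusion per mm of travel: 0.4 × 0.28 / (π × 0.875²) = 0.046564. Accumulating E over each segment gives final E = 1.4462.

G0 X4.50 Y14.50 Z22.68
G1 X5.17 Y12.00 E0.1205
G1 X7.00 Y10.17 E0.2410
G1 X9.50 Y9.50 E0.3615
G1 X12.00 Y10.17 E0.4821
G1 X13.83 Y12.00 E0.6026
G1 X14.50 Y14.50 E0.7231
G1 X13.83 Y17.00 E0.8436
G1 X12.00 Y18.83 E0.9641
G1 X9.50 Y19.50 E1.0846
G1 X7.00 Y18.83 E1.2052
G1 X5.17 Y17.00 E1.3257
G1 X4.50 Y14.50 E1.4462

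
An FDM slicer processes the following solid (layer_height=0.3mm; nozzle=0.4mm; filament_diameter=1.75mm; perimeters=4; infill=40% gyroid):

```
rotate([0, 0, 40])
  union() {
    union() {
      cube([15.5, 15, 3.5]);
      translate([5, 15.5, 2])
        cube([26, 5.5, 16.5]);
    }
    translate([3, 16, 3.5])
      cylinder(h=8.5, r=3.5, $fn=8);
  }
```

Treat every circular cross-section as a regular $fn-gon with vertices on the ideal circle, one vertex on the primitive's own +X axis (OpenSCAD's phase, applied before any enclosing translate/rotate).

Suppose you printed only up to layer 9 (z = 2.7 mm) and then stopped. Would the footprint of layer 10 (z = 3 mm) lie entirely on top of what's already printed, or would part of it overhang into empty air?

entirely on top

Compare the two slices. At z = 2.7: the cube (footprint 15.5×15) is included at this height (area 232.50 mm²); the cube at (5, 15.5) (footprint 26×5.5) is included at this height (area 143.00 mm²); Taking the union: the 2 present regions are separate (no shared area or edge), so areas and boundary lengths simply add and each stays a separate island — area = 375.50 mm²; the cylinder at (3, 16) does not reach this height (z outside [3.5, 12]); Taking the union: only the result so far is present, so the union is just that shape — area = 375.50 mm²; (rotated 40° about Z; rotation is an isometry so areas/perimeters/island counts are preserved). At z = 3: the cube is present — its section is the full 15.5×15 rectangle (area 232.50 mm²); the cube at (5, 15.5) is present — its section is the full 26×5.5 rectangle (area 143.00 mm²); Merging all regions: the 2 present regions are separate (no shared area or edge), so areas and boundary lengths simply add and each stays a separate island — area = 375.50 mm²; the cylinder at (3, 16) is absent (z outside [3.5, 12]); Taking the union: only the result so far is present, so the union is just that shape — area = 375.50 mm²; (whole slice rotated 40° about Z — lengths, areas and connectivity unchanged). Checking containment: the cross-section at z = 3 is a subset of the cross-section at z = 2.7.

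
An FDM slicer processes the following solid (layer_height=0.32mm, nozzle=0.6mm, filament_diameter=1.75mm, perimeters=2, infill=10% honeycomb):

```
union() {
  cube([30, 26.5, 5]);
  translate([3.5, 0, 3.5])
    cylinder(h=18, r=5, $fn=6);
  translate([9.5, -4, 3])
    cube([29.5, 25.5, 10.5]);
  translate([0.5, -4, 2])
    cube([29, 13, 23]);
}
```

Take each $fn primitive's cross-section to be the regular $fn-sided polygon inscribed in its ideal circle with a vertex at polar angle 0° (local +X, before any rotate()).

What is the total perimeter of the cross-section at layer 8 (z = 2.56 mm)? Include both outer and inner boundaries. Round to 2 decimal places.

At z = 2.56 mm: the cube (footprint 30×26.5) is included at this height (perimeter 113.00 mm); the cylinder at (3.5, 0) is absent (z outside [3.5, 21.5]); the cube at (9.5, -4) is absent (z outside [3, 13.5]); the cube at (0.5, -4) (footprint 29×13) is included at this height (perimeter 84.00 mm); Taking the union: the regions partially overlap (shared area 261.00 mm²), so the edge portions inside another operand are dropped and the merged outline is re-measured after clipping — boundary = 121.00 mm. Overall, the cross-section is a single solid region. Total boundary length (outer) = 121.00 mm.

121.00 mm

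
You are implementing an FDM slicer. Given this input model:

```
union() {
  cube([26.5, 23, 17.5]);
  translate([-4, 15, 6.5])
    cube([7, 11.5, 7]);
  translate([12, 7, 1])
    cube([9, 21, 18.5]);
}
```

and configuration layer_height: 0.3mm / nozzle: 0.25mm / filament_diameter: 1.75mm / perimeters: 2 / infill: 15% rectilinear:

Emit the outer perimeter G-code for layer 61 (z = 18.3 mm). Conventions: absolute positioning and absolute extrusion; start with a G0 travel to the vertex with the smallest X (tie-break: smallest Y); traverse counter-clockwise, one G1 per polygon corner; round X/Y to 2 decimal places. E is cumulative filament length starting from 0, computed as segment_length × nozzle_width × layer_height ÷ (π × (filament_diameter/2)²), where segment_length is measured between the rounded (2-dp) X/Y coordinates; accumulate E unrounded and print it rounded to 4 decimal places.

G0 X12.00 Y7.00 Z18.30
G1 X21.00 Y7.00 E0.2806
G1 X21.00 Y28.00 E0.9354
G1 X12.00 Y28.00 E1.2161
G1 X12.00 Y7.00 E1.8709

At z = 18.3 mm: the cube is absent (z outside [0, 17.5]); the cube at (-4, 15) does not reach this height (z outside [6.5, 13.5]); the cube at (12, 7) is present — its section is the full 9×21 rectangle; Taking the union: only the 9×21 cube at (12, 7) is present, so the union is just that shape — 1 connected region. The outline is a single polygon with 4 vertices. Extrusion per mm of travel: 0.25 × 0.3 / (π × 0.875²) = 0.031181. Accumulating E over each segment gives final E = 1.8709.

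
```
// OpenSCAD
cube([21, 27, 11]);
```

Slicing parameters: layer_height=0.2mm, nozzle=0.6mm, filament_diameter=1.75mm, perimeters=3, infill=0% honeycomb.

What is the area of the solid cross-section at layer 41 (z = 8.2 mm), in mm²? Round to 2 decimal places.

At z = 8.2 mm: the cube is present — its section is the full 21×27 rectangle (area 567.00 mm²). Overall, the cross-section is a single solid region. Net area = 567.00 mm².

567.00 mm²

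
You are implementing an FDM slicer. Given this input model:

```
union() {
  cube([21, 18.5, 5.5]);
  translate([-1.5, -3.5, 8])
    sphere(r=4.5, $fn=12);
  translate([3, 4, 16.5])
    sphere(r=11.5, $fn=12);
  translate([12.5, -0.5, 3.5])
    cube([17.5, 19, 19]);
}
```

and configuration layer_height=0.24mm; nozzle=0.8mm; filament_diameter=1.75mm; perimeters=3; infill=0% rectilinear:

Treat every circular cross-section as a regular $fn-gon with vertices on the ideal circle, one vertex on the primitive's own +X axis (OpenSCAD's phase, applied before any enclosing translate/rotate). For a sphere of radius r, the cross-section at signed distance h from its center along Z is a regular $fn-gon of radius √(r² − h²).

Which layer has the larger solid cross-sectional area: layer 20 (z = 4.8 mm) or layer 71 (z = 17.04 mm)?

layer 71 (z = 17.04 mm)

Layer 20 (z = 4.8): the cube (footprint 21×18.5) is included at this height (area 388.50 mm²); the r=4.5 sphere at (-1.5, -3.5) contributes a regular 12-gon of circumradius √(4.5²−3.2²) = 3.164 (area = (12/2)·3.164²·sin(360°/12) = 30.03 mm²); the sphere at (3, 4) is absent (|z−center|=11.700 > r=11.5); the 17.5×19 cube at (12.5, -0.5) contributes its full rectangle (area 332.50 mm²); Combining (union): the regions partially overlap — summed areas 751.03 mm² minus the doubly-counted overlap 157.25 mm² gives 593.78 mm² — area = 593.78 mm². So its area = 593.78 mm². Layer 71 (z = 17.04): the cube does not reach this height (z outside [0, 5.5]); the sphere at (-1.5, -3.5) is absent (|z−center|=9.040 > r=4.5); the r=11.5 sphere at (3, 4) contributes a regular 12-gon of circumradius √(11.5²−0.54²) = 11.487 (area = (12/2)·11.487²·sin(360°/12) = 395.88 mm²); the cube at (12.5, -0.5) (footprint 17.5×19) is included at this height (area 332.50 mm²); Combining (union): the regions partially overlap — summed areas 728.38 mm² minus the doubly-counted overlap 13.33 mm² gives 715.05 mm² — area = 715.05 mm². So its area = 715.05 mm². Layer 71 is larger (715.05 vs 593.78 mm²).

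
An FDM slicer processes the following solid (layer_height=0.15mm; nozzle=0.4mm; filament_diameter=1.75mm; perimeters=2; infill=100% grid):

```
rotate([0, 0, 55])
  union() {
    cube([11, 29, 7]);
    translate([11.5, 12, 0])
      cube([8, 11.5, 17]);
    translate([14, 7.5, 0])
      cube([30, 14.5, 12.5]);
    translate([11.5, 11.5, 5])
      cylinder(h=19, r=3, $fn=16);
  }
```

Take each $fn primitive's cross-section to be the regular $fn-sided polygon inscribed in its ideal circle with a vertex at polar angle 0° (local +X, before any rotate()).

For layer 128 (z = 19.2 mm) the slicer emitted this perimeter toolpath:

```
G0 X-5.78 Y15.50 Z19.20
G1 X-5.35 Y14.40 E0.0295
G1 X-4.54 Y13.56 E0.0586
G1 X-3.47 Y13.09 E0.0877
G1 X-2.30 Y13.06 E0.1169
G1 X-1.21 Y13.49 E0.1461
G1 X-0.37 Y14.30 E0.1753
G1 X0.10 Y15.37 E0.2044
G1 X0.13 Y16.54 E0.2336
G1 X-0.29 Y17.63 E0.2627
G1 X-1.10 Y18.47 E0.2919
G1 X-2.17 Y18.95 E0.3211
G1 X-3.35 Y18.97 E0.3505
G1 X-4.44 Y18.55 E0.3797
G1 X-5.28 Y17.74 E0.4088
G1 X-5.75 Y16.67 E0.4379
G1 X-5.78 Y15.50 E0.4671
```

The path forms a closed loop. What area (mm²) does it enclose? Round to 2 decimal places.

Apply the shoelace formula to the sequence of (X, Y) vertices; enclosed area = 27.55 mm².

27.55 mm²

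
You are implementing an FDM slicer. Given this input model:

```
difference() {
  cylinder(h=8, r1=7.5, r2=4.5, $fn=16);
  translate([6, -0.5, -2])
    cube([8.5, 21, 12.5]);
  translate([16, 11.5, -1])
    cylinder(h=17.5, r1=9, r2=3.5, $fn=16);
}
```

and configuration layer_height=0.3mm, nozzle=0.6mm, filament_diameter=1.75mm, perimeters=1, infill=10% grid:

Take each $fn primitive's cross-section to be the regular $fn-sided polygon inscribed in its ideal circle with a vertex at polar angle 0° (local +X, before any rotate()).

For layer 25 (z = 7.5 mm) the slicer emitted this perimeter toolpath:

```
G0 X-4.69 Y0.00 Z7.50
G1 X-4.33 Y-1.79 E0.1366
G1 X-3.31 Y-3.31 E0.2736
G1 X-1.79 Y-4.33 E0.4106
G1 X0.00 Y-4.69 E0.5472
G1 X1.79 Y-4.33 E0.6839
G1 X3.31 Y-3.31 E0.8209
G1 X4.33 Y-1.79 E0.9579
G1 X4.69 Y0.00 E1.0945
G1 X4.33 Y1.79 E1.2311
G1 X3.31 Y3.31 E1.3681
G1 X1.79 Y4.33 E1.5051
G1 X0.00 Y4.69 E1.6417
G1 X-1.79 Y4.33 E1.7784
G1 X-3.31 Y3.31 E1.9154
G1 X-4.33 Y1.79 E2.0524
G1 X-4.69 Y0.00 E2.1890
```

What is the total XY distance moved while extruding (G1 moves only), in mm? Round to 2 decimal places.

Sum the Euclidean lengths of each G1 segment: total = 29.25 mm.

29.25 mm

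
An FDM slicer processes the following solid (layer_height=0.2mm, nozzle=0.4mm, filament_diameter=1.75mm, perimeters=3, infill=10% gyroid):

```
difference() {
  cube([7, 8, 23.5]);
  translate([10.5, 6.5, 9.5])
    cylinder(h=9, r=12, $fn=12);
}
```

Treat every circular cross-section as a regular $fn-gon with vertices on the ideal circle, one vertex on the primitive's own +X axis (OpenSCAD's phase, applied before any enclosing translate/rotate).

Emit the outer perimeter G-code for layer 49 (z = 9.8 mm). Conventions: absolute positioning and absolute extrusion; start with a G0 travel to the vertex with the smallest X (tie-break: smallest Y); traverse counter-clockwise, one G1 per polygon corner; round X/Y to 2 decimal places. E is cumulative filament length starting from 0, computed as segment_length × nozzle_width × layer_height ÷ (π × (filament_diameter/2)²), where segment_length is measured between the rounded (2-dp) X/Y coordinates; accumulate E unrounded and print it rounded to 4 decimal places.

G0 X0.00 Y0.00 Z9.80
G1 X0.61 Y0.00 E0.0203
G1 X0.11 Y0.50 E0.0438
G1 X0.00 Y0.90 E0.0576
G1 X0.00 Y0.00 E0.0875

At z = 9.8 mm: the cube (footprint 7×8) is included at this height; the r=12 cylinder at (10.5, 6.5) gives a regular 12-gon of circumradius 12 (constant along its height); Taking the first minus the rest: starting from the 7×8 cube, the r=12 cylinder at (10.5, 6.5) partially overlaps it — only the 55.80 mm² overlap (of its 432.00 mm²) is removed, clipping the outline — 1 connected region. The outline is a single polygon with 4 vertices. Extrusion per mm of travel: 0.4 × 0.2 / (π × 0.875²) = 0.033260. Accumulating E over each segment gives final E = 0.0875.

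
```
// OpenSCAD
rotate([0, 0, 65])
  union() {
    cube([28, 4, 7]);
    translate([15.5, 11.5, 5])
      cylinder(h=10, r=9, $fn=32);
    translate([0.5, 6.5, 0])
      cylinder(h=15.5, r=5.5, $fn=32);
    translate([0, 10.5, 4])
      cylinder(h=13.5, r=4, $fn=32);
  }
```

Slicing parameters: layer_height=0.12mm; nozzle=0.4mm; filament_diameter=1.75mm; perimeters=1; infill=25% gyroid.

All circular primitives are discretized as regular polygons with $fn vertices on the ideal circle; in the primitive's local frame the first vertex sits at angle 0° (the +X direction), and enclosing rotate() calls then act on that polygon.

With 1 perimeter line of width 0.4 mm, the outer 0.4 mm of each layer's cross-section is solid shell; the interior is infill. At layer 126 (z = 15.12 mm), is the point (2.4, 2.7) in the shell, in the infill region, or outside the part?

outside

At z = 15.12 mm: the cube does not reach this height (z outside [0, 7]); the cylinder at (15.5, 11.5) is absent (z outside [5, 15]); the r=5.5 cylinder at (0.5, 6.5) contributes a regular 32-gon of circumradius 5.5; the cylinder at (0, 10.5): section is a regular 32-gon, circumradius r=4; Merging all regions: the regions partially overlap (shared area 32.31 mm²), so overlapping operands fuse into one piece — 1 connected region; (rotated 65° about Z; rotation is an isometry so areas/perimeters/island counts are preserved). Overall, the cross-section is a single solid region. Undo the 65° rotation: the query point maps to (3.461, -1.034) in the un-rotated model frame. The nearest boundary edge runs (3.56, 1.93)→(2.60, 1.42); distance from the point to it = 2.60 mm. The point is not inside any of the regions above, so it lies outside the cross-section (2.60 mm from the nearest boundary).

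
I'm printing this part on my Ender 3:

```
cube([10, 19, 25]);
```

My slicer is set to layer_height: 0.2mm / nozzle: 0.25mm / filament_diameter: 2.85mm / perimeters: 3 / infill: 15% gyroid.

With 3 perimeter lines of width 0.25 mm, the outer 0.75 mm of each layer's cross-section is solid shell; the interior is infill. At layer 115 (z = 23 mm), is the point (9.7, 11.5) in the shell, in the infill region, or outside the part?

shell

At z = 23 mm: the cube (footprint 10×19) is included at this height. Overall, the cross-section is a single solid region. The nearest boundary edge runs (10.00, 0.00)→(10.00, 19.00); distance from the point to it = 0.30 mm. The point is inside the cross-section, 0.30 mm from the nearest boundary — within the 0.75 mm shell band (3 × 0.25).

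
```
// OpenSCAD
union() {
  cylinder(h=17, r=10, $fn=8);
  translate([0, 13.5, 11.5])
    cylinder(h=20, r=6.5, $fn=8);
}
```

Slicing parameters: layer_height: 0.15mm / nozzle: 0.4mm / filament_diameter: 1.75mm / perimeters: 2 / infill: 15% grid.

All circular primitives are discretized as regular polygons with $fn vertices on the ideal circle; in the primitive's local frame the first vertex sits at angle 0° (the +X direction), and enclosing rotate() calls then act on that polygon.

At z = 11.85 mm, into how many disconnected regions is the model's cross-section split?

At z = 11.85 mm: the r=10 cylinder gives a regular 8-gon of circumradius 10 (constant along its height); the cylinder at (0, 13.5): section is a regular 8-gon, circumradius r=6.5; Taking the union: the regions partially overlap (shared area 10.86 mm²), so overlapping operands fuse into one piece — 1 connected region. The result has 1 disconnected region.

1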